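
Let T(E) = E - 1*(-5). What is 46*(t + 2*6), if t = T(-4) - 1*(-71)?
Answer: 3864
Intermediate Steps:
T(E) = 5 + E (T(E) = E + 5 = 5 + E)
t = 72 (t = (5 - 4) - 1*(-71) = 1 + 71 = 72)
46*(t + 2*6) = 46*(72 + 2*6) = 46*(72 + 12) = 46*84 = 3864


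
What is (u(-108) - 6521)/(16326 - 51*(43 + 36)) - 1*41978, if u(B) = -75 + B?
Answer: -516210170/12297 ≈ -41979.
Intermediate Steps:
(u(-108) - 6521)/(16326 - 51*(43 + 36)) - 1*41978 = ((-75 - 108) - 6521)/(16326 - 51*(43 + 36)) - 1*41978 = (-183 - 6521)/(16326 - 51*79) - 41978 = -6704/(16326 - 4029) - 41978 = -6704/12297 - 41978 = -516210170/12297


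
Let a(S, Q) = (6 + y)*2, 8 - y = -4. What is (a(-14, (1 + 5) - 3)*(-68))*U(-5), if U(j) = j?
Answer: 12240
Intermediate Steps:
y = 12 (y = 8 - 1*(-4) = 8 + 4 = 12)
a(S, Q) = 36 (a(S, Q) = (6 + 12)*2 = 18*2 = 36)
(a(-14, (1 + 5) - 3)*(-68))*U(-5) = (36*(-68))*(-5) = -2448*(-5) = 12240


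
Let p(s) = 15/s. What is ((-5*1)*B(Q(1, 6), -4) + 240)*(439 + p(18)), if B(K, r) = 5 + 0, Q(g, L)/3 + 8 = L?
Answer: 567385/6 ≈ 94564.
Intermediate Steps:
Q(g, L) = -24 + 3*L
B(K, r) = 5
((-5*1)*B(Q(1, 6), -4) + 240)*(439 + p(18)) = (-5*1*5 + 240)*(439 + 15/18) = (-5*5 + 240)*(439 + 15*(1/18)) = (-25 + 240)*(439 + 5/6) = 215*(2639/6) = 567385/6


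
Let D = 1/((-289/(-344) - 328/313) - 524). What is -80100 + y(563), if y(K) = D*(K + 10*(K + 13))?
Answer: -4521725300356/56442503 ≈ -80112.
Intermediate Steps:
D = -107672/56442503 (D = 1/((-289*(-1/344) - 328*1/313) - 524) = 1/((289/344 - 328/313) - 524) = 1/(-22375/107672 - 524) = 1/(-56442503/107672) = -107672/56442503 ≈ -0.0019076)
y(K) = -1076720/4341731 - 1184392*K/56442503 (y(K) = -107672*(K + 10*(K + 13))/56442503 = -107672*(K + 10*(13 + K))/56442503 = -107672*(K + (130 + 10*K))/56442503 = -107672*(130 + 11*K)/56442503 = -1076720/4341731 - 1184392*K/56442503)
-80100 + y(563) = -80100 + (-1076720/4341731 - 1184392/56442503*563) = -80100 + (-1076720/4341731 - 666812696/56442503) = -80100 - 680810056/56442503 = -4521725300356/56442503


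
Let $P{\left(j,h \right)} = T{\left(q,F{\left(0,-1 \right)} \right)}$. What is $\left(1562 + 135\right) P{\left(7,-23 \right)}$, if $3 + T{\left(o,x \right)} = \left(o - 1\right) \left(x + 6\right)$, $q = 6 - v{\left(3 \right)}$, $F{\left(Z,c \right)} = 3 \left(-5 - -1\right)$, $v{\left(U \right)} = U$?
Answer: $-25455$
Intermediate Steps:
$F{\left(Z,c \right)} = -12$ ($F{\left(Z,c \right)} = 3 \left(-5 + 1\right) = 3 \left(-4\right) = -12$)
$q = 3$ ($q = 6 - 3 = 3$)
$T{\left(o,x \right)} = -3 + \left(-1 + o\right) \left(6 + x\right)$ ($T{\left(o,x \right)} = -3 + \left(o - 1\right) \left(x + 6\right) = -3 + \left(-1 + o\right) \left(6 + x\right)$)
$P{\left(j,h \right)} = -15$ ($P{\left(j,h \right)} = -9 - -12 + 6 \cdot 3 + 3 \left(-12\right) = -9 + 12 + 18 - 36 = -15$)
$\left(1562 + 135\right) P{\left(7,-23 \right)} = \left(1562 + 135\right) \left(-15\right) = 1697 \left(-15\right) = -25455$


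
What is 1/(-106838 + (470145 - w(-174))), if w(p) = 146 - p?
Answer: 1/362987 ≈ 2.7549e-6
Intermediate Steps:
1/(-106838 + (470145 - w(-174))) = 1/(-106838 + (470145 - (146 - 1*(-174)))) = 1/(-106838 + (470145 - (146 + 174))) = 1/(-106838 + (470145 - 1*320)) = 1/(-106838 + (470145 - 320)) = 1/(-106838 + 469825) = 1/362987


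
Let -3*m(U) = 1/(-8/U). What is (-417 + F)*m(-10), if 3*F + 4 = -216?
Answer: 7355/36 ≈ 204.31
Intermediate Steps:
m(U) = U/24 (m(U) = -(-U/8)/3 = -(-1)*U/24 = U/24)
F = -220/3 (F = -4/3 + (⅓)*(-216) = -4/3 - 72 = -220/3 ≈ -73.333)
(-417 + F)*m(-10) = (-417 - 220/3)*((1/24)*(-10)) = -1471/3*(-5/12) = 7355/36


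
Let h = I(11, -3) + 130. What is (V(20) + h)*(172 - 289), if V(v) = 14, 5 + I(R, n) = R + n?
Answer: -17199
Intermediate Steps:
I(R, n) = -5 + R + n (I(R, n) = -5 + (R + n) = -5 + R + n)
h = 133 (h = (-5 + 11 - 3) + 130 = 3 + 130 = 133)
(V(20) + h)*(172 - 289) = (14 + 133)*(172 - 289) = 147*(-117) = -17199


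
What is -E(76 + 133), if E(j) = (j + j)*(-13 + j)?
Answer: -81928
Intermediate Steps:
E(j) = 2*j*(-13 + j) (E(j) = (2*j)*(-13 + j) = 2*j*(-13 + j))
-E(76 + 133) = -2*(76 + 133)*(-13 + (76 + 133)) = -2*209*(-13 + 209) = -2*209*196 = -1*81928 = -81928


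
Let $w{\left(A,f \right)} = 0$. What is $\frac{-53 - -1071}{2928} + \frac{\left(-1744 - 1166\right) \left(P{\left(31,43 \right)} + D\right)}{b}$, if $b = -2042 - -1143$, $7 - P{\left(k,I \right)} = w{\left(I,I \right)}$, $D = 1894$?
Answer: $\frac{8099173831}{1316136} \approx 6153.8$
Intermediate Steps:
$P{\left(k,I \right)} = 7$ ($P{\left(k,I \right)} = 7 - 0 = 7 + 0 = 7$)
$b = -899$ ($b = -2042 + 1143 = -899$)
$\frac{-53 - -1071}{2928} + \frac{\left(-1744 - 1166\right) \left(P{\left(31,43 \right)} + D\right)}{b} = \frac{-53 - -1071}{2928} + \frac{\left(-1744 - 1166\right) \left(7 + 1894\right)}{-899} = \left(-53 + 1071\right) \frac{1}{2928} + \left(-2910\right) 1901 \left(- \frac{1}{899}\right) = 1018 \cdot \frac{1}{2928} - - \frac{5531910}{899} = \frac{509}{1464} + \frac{5531910}{899} = \frac{8099173831}{1316136}$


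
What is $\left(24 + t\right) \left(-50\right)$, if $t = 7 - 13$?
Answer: $-900$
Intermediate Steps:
$t = -6$
$\left(24 + t\right) \left(-50\right) = \left(24 - 6\right) \left(-50\right) = 18 \left(-50\right) = -900$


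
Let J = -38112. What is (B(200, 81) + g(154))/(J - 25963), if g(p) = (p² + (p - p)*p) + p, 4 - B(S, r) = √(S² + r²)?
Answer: -23874/64075 + √46561/64075 ≈ -0.36923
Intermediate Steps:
B(S, r) = 4 - √(S² + r²)
g(p) = p + p² (g(p) = (p² + 0*p) + p = (p² + 0) + p = p² + p = p + p²)
(B(200, 81) + g(154))/(J - 25963) = ((4 - √(200² + 81²)) + 154*(1 + 154))/(-38112 - 25963) = ((4 - √(40000 + 6561)) + 154*155)/(-64075) = ((4 - √46561) + 23870)*(-1/64075) = (23874 - √46561)*(-1/64075) = -23874/64075 + √46561/64075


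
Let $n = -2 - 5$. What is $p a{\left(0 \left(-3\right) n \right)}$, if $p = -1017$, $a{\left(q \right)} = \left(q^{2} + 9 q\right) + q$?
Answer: $0$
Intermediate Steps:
$n = -7$ ($n = -2 - 5 = -7$)
$a{\left(q \right)} = q^{2} + 10 q$
$p a{\left(0 \left(-3\right) n \right)} = - 1017 \cdot 0 \left(-3\right) \left(-7\right) \left(10 + 0 \left(-3\right) \left(-7\right)\right) = - 1017 \cdot 0 \left(-7\right) \left(10 + 0 \left(-7\right)\right) = - 1017 \cdot 0 \left(10 + 0\right) = - 1017 \cdot 0 \cdot 10 = \left(-1017\right) 0 = 0$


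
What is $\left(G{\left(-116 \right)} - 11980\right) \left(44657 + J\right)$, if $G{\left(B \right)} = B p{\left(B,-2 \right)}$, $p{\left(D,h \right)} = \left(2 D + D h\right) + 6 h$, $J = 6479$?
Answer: $-541427968$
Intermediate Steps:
$p{\left(D,h \right)} = 2 D + 6 h + D h$
$G{\left(B \right)} = - 12 B$ ($G{\left(B \right)} = B \left(2 B + 6 \left(-2\right) + B \left(-2\right)\right) = B \left(2 B - 12 - 2 B\right) = B \left(-12\right) = - 12 B$)
$\left(G{\left(-116 \right)} - 11980\right) \left(44657 + J\right) = \left(\left(-12\right) \left(-116\right) - 11980\right) \left(44657 + 6479\right) = \left(1392 - 11980\right) 51136 = \left(-10588\right) 51136 = -541427968$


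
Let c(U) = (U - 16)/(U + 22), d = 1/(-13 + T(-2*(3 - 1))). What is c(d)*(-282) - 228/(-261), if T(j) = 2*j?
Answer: 8302994/40107 ≈ 207.02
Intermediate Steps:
d = -1/21 (d = 1/(-13 + 2*(-2*(3 - 1))) = 1/(-13 + 2*(-2*2)) = 1/(-13 + 2*(-4)) = 1/(-13 - 8) = 1/(-21) = -1/21 ≈ -0.047619)
c(U) = (-16 + U)/(22 + U)
c(d)*(-282) - 228/(-261) = ((-16 - 1/21)/(22 - 1/21))*(-282) - 228/(-261) = (-337/21/(461/21))*(-282) - 228*(-1/261) = ((21/461)*(-337/21))*(-282) + 76/87 = -337/461*(-282) + 76/87 = 95034/461 + 76/87 = 8302994/40107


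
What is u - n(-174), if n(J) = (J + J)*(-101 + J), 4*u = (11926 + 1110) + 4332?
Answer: -91358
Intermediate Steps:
u = 4342 (u = ((11926 + 1110) + 4332)/4 = (13036 + 4332)/4 = (1/4)*17368 = 4342)
n(J) = 2*J*(-101 + J) (n(J) = (2*J)*(-101 + J) = 2*J*(-101 + J))
u - n(-174) = 4342 - 2*(-174)*(-101 - 174) = 4342 - 2*(-174)*(-275) = 4342 - 1*95700 = 4342 - 95700 = -91358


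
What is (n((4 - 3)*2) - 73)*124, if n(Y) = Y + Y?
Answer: -8556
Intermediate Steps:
n(Y) = 2*Y
(n((4 - 3)*2) - 73)*124 = (2*((4 - 3)*2) - 73)*124 = (2*(1*2) - 73)*124 = (2*2 - 73)*124 = (4 - 73)*124 = -69*124 = -8556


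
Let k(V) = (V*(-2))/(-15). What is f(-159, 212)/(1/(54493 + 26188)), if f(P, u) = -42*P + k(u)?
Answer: 8116024514/15 ≈ 5.4107e+8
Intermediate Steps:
k(V) = 2*V/15 (k(V) = -2*V*(-1/15) = 2*V/15)
f(P, u) = -42*P + 2*u/15
f(-159, 212)/(1/(54493 + 26188)) = (-42*(-159) + (2/15)*212)/(1/(54493 + 26188)) = (6678 + 424/15)/(1/80681) = 100594/(15*(1/80681)) = (100594/15)*80681 = 8116024514/15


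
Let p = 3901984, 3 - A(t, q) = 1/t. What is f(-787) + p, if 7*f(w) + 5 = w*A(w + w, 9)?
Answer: 54623043/14 ≈ 3.9016e+6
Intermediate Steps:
A(t, q) = 3 - 1/t
f(w) = -5/7 + w*(3 - 1/(2*w))/7 (f(w) = -5/7 + (w*(3 - 1/(w + w)))/7 = -5/7 + (w*(3 - 1/(2*w)))/7 = -5/7 + w*(3 - 1/(2*w))/7)
f(-787) + p = (-11/14 + (3/7)*(-787)) + 3901984 = (-11/14 - 2361/7) + 3901984 = -4733/14 + 3901984 = 54623043/14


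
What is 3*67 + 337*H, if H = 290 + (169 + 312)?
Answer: 260028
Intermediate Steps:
H = 771 (H = 290 + 481 = 771)
3*67 + 337*H = 3*67 + 337*771 = 201 + 259827 = 260028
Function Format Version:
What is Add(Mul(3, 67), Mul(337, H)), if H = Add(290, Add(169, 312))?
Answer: 260028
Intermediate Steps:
H = 771 (H = Add(290, 481) = 771)
Add(Mul(3, 67), Mul(337, H)) = Add(Mul(3, 67), Mul(337, 771)) = Add(201, 259827) = 260028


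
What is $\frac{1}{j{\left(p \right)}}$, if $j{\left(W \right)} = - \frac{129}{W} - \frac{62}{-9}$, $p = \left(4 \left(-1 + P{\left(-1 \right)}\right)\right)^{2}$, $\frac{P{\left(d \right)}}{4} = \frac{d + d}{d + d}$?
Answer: $\frac{144}{863} \approx 0.16686$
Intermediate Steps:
$P{\left(d \right)} = 4$ ($P{\left(d \right)} = 4 \frac{d + d}{d + d} = 4 \frac{2 d}{2 d} = 4 \cdot 2 d \frac{1}{2 d} = 4 \cdot 1 = 4$)
$p = 144$ ($p = \left(4 \left(-1 + 4\right)\right)^{2} = \left(4 \cdot 3\right)^{2} = 12^{2} = 144$)
$j{\left(W \right)} = \frac{62}{9} - \frac{129}{W}$ ($j{\left(W \right)} = - \frac{129}{W} - - \frac{62}{9} = - \frac{129}{W} + \frac{62}{9} = \frac{62}{9} - \frac{129}{W}$)
$\frac{1}{j{\left(p \right)}} = \frac{1}{\frac{62}{9} - \frac{129}{144}} = \frac{1}{\frac{62}{9} - \frac{43}{48}} = \frac{1}{\frac{863}{144}} = \frac{144}{863}$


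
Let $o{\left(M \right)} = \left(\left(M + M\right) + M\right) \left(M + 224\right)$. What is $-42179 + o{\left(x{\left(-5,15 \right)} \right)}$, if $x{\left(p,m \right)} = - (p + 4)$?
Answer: $-41504$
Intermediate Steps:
$x{\left(p,m \right)} = -4 - p$ ($x{\left(p,m \right)} = - (4 + p) = -4 - p$)
$o{\left(M \right)} = 3 M \left(224 + M\right)$ ($o{\left(M \right)} = \left(2 M + M\right) \left(224 + M\right) = 3 M \left(224 + M\right)$)
$-42179 + o{\left(x{\left(-5,15 \right)} \right)} = -42179 + 3 \left(-4 - -5\right) \left(224 - -1\right) = -42179 + 3 \left(-4 + 5\right) \left(224 + \left(-4 + 5\right)\right) = -42179 + 3 \cdot 1 \left(224 + 1\right) = -42179 + 3 \cdot 1 \cdot 225 = -42179 + 675 = -41504$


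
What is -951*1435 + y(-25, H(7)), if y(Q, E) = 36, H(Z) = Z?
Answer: -1364649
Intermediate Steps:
-951*1435 + y(-25, H(7)) = -951*1435 + 36 = -1364685 + 36 = -1364649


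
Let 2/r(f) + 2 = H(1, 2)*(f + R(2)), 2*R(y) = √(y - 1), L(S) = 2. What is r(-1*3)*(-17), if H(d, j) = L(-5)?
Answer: 34/7 ≈ 4.8571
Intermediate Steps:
R(y) = √(-1 + y)/2 (R(y) = √(y - 1)/2 = √(-1 + y)/2)
H(d, j) = 2
r(f) = 2/(-1 + 2*f) (r(f) = 2/(-2 + 2*(f + √(-1 + 2)/2)) = 2/(-2 + 2*(f + √1/2)) = 2/(-2 + 2*(f + (½)*1)) = 2/(-2 + 2*(f + ½)) = 2/(-2 + 2*(½ + f)) = 2/(-2 + (1 + 2*f)) = 2/(-1 + 2*f))
r(-1*3)*(-17) = (2/(-1 + 2*(-1*3)))*(-17) = (2/(-1 + 2*(-3)))*(-17) = (2/(-1 - 6))*(-17) = (2/(-7))*(-17) = (2*(-⅐))*(-17) = -2/7*(-17) = 34/7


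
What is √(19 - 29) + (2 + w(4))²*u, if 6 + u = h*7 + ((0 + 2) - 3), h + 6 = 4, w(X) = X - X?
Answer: -84 + I*√10 ≈ -84.0 + 3.1623*I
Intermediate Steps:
w(X) = 0
h = -2 (h = -6 + 4 = -2)
u = -21 (u = -6 + (-2*7 + ((0 + 2) - 3)) = -6 + (-14 + (2 - 3)) = -6 + (-14 - 1) = -6 - 15 = -21)
√(19 - 29) + (2 + w(4))²*u = √(19 - 29) + (2 + 0)²*(-21) = √(-10) + 2²*(-21) = I*√10 + 4*(-21) = I*√10 - 84 = -84 + I*√10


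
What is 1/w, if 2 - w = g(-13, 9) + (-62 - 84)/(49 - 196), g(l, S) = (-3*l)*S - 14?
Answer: -147/49391 ≈ -0.0029762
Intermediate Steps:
g(l, S) = -14 - 3*S*l (g(l, S) = -3*S*l - 14 = -14 - 3*S*l)
w = -49391/147 (w = 2 - ((-14 - 3*9*(-13)) + (-62 - 84)/(49 - 196)) = 2 - ((-14 + 351) - 146/(-147)) = 2 - (337 - 146*(-1/147)) = 2 - (337 + 146/147) = 2 - 1*49685/147 = 2 - 49685/147 = -49391/147 ≈ -335.99)
1/w = 1/(-49391/147) = -147/49391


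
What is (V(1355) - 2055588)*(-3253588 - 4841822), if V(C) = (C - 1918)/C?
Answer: 4509665204985846/271 ≈ 1.6641e+13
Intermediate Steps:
V(C) = (-1918 + C)/C
(V(1355) - 2055588)*(-3253588 - 4841822) = ((-1918 + 1355)/1355 - 2055588)*(-3253588 - 4841822) = ((1/1355)*(-563) - 2055588)*(-8095410) = (-563/1355 - 2055588)*(-8095410) = -2785322303/1355*(-8095410) = 4509665204985846/271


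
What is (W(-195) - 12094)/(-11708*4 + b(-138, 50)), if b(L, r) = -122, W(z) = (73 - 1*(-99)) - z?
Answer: 11727/46954 ≈ 0.24976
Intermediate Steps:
W(z) = 172 - z (W(z) = (73 + 99) - z = 172 - z)
(W(-195) - 12094)/(-11708*4 + b(-138, 50)) = ((172 - 1*(-195)) - 12094)/(-11708*4 - 122) = ((172 + 195) - 12094)/(-46832 - 122) = (367 - 12094)/(-46954) = -11727*(-1/46954) = 11727/46954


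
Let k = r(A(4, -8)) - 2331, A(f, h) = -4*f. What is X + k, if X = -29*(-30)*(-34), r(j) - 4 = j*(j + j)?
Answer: -31395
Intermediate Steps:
r(j) = 4 + 2*j² (r(j) = 4 + j*(j + j) = 4 + j*(2*j) = 4 + 2*j²)
X = -29580 (X = 870*(-34) = -29580)
k = -1815 (k = (4 + 2*(-4*4)²) - 2331 = (4 + 2*(-16)²) - 2331 = (4 + 2*256) - 2331 = (4 + 512) - 2331 = 516 - 2331 = -1815)
X + k = -29580 - 1815 = -31395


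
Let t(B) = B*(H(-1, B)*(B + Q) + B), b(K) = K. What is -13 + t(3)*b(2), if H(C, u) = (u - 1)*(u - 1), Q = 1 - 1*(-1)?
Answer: 125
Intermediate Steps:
Q = 2 (Q = 1 + 1 = 2)
H(C, u) = (-1 + u)² (H(C, u) = (-1 + u)*(-1 + u) = (-1 + u)²)
t(B) = B*(B + (-1 + B)²*(2 + B)) (t(B) = B*((-1 + B)²*(B + 2) + B) = B*((-1 + B)²*(2 + B) + B) = B*(B + (-1 + B)²*(2 + B)))
-13 + t(3)*b(2) = -13 + (3*(2 + 3³ - 2*3))*2 = -13 + (3*(2 + 27 - 6))*2 = -13 + (3*23)*2 = -13 + 69*2 = -13 + 138 = 125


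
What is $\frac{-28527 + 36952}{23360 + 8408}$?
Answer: $\frac{8425}{31768} \approx 0.2652$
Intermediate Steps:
$\frac{-28527 + 36952}{23360 + 8408} = \frac{8425}{31768}$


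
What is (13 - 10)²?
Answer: 9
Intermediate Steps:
(13 - 10)² = 3² = 9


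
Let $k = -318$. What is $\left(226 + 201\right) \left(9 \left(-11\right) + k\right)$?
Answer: $-178059$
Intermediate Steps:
$\left(226 + 201\right) \left(9 \left(-11\right) + k\right) = \left(226 + 201\right) \left(9 \left(-11\right) - 318\right) = 427 \left(-99 - 318\right) = 427 \left(-417\right) = -178059$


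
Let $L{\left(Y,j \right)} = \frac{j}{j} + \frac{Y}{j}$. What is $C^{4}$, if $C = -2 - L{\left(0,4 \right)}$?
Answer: $81$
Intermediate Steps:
$L{\left(Y,j \right)} = 1 + \frac{Y}{j}$
$C = -3$ ($C = -2 - \frac{0 + 4}{4} = -2 - \frac{1}{4} \cdot 4 = -2 - 1 = -3$)
$C^{4} = \left(-3\right)^{4} = 81$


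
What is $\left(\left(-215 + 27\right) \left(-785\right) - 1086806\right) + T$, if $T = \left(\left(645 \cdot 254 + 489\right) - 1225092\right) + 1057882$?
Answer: $-942117$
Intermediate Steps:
$T = -2891$ ($T = \left(\left(163830 + 489\right) - 1225092\right) + 1057882 = \left(164319 - 1225092\right) + 1057882 = -1060773 + 1057882 = -2891$)
$\left(\left(-215 + 27\right) \left(-785\right) - 1086806\right) + T = \left(\left(-215 + 27\right) \left(-785\right) - 1086806\right) - 2891 = \left(\left(-188\right) \left(-785\right) - 1086806\right) - 2891 = \left(147580 - 1086806\right) - 2891 = -939226 - 2891 = -942117$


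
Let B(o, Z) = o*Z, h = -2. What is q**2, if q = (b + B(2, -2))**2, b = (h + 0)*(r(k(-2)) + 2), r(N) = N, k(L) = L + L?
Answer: 0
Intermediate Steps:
k(L) = 2*L
B(o, Z) = Z*o
b = 4 (b = (-2 + 0)*(2*(-2) + 2) = -2*(-4 + 2) = -2*(-2) = 4)
q = 0 (q = (4 - 2*2)**2 = (4 - 4)**2 = 0**2 = 0)
q**2 = 0**2 = 0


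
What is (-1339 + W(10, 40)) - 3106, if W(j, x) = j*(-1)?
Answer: -4455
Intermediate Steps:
W(j, x) = -j
(-1339 + W(10, 40)) - 3106 = (-1339 - 1*10) - 3106 = (-1339 - 10) - 3106 = -1349 - 3106 = -4455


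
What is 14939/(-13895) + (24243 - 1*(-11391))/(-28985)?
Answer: -185628269/80549315 ≈ -2.3045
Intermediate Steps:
14939/(-13895) + (24243 - 1*(-11391))/(-28985) = 14939*(-1/13895) + (24243 + 11391)*(-1/28985) = -14939/13895 + 35634*(-1/28985) = -14939/13895 - 35634/28985 = -185628269/80549315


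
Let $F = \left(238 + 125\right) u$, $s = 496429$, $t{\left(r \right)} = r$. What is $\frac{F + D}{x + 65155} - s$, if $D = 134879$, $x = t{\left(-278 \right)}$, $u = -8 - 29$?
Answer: $- \frac{32206702785}{64877} \approx -4.9643 \cdot 10^{5}$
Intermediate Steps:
$u = -37$ ($u = -8 - 29 = -37$)
$x = -278$
$F = -13431$ ($F = \left(238 + 125\right) \left(-37\right) = 363 \left(-37\right) = -13431$)
$\frac{F + D}{x + 65155} - s = \frac{-13431 + 134879}{-278 + 65155} - 496429 = \frac{121448}{64877} - 496429 = - \frac{32206702785}{64877}$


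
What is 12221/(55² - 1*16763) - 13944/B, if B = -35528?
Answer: -30328127/61010458 ≈ -0.49710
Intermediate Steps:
12221/(55² - 1*16763) - 13944/B = 12221/(55² - 1*16763) - 13944/(-35528) = 12221/(3025 - 16763) - 13944*(-1/35528) = 12221/(-13738) + 1743/4441 = 12221*(-1/13738) + 1743/4441 = -12221/13738 + 1743/4441 = -30328127/61010458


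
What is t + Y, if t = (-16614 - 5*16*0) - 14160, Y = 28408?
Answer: -2366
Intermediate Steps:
t = -30774 (t = (-16614 - 80*0) - 14160 = (-16614 + 0) - 14160 = -16614 - 14160 = -30774)
t + Y = -30774 + 28408 = -2366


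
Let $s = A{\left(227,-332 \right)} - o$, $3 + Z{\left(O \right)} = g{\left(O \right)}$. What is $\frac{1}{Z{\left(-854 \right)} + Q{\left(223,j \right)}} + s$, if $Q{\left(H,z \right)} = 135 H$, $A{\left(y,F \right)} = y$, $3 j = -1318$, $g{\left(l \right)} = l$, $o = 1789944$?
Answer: $- \frac{52345642815}{29248} \approx -1.7897 \cdot 10^{6}$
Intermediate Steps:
$j = - \frac{1318}{3}$ ($j = \frac{1}{3} \left(-1318\right) = - \frac{1318}{3} \approx -439.33$)
$Z{\left(O \right)} = -3 + O$
$s = -1789717$ ($s = 227 - 1789944 = -1789717$)
$\frac{1}{Z{\left(-854 \right)} + Q{\left(223,j \right)}} + s = \frac{1}{\left(-3 - 854\right) + 135 \cdot 223} - 1789717 = \frac{1}{-857 + 30105} - 1789717 = \frac{1}{29248} - 1789717 = - \frac{52345642815}{29248}$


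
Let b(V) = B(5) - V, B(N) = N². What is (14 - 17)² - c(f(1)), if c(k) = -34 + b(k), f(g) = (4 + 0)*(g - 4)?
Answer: 6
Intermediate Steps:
b(V) = 25 - V (b(V) = 5² - V = 25 - V)
f(g) = -16 + 4*g (f(g) = 4*(-4 + g) = -16 + 4*g)
c(k) = -9 - k (c(k) = -34 + (25 - k) = -9 - k)
(14 - 17)² - c(f(1)) = (14 - 17)² - (-9 - (-16 + 4*1)) = (-3)² - (-9 - (-16 + 4)) = 9 - (-9 - 1*(-12)) = 9 - (-9 + 12) = 9 - 1*3 = 9 - 3 = 6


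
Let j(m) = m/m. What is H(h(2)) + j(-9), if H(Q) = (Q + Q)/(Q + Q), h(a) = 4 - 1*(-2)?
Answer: 2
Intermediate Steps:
h(a) = 6 (h(a) = 4 + 2 = 6)
H(Q) = 1 (H(Q) = (2*Q)/((2*Q)) = (2*Q)*(1/(2*Q)) = 1)
j(m) = 1
H(h(2)) + j(-9) = 1 + 1 = 2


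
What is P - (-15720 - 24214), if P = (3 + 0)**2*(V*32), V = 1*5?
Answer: 41374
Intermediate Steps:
V = 5
P = 1440 (P = (3 + 0)**2*(5*32) = 3**2*160 = 9*160 = 1440)
P - (-15720 - 24214) = 1440 - (-15720 - 24214) = 1440 - 1*(-39934) = 1440 + 39934 = 41374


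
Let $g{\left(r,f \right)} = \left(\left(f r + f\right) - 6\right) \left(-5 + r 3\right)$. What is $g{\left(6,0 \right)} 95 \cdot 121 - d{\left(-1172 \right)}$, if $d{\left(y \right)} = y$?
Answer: $-895438$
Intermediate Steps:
$g{\left(r,f \right)} = \left(-5 + 3 r\right) \left(-6 + f + f r\right)$ ($g{\left(r,f \right)} = \left(\left(f + f r\right) - 6\right) \left(-5 + 3 r\right) = \left(-6 + f + f r\right) \left(-5 + 3 r\right) = \left(-5 + 3 r\right) \left(-6 + f + f r\right)$)
$g{\left(6,0 \right)} 95 \cdot 121 - d{\left(-1172 \right)} = \left(30 - 108 - 0 - 0 \cdot 6 + 3 \cdot 0 \cdot 6^{2}\right) 95 \cdot 121 - -1172 = \left(30 - 108 + 0 + 0 + 3 \cdot 0 \cdot 36\right) 95 \cdot 121 + 1172 = \left(30 - 108 + 0 + 0 + 0\right) 95 \cdot 121 + 1172 = \left(-78\right) 95 \cdot 121 + 1172 = \left(-7410\right) 121 + 1172 = -896610 + 1172 = -895438$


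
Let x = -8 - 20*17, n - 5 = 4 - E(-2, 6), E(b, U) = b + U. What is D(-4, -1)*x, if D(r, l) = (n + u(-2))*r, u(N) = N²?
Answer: 12528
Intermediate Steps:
E(b, U) = U + b
n = 5 (n = 5 + (4 - (6 - 2)) = 5 + (4 - 1*4) = 5 + (4 - 4) = 5 + 0 = 5)
x = -348 (x = -8 - 340 = -348)
D(r, l) = 9*r (D(r, l) = (5 + (-2)²)*r = (5 + 4)*r = 9*r)
D(-4, -1)*x = (9*(-4))*(-348) = -36*(-348) = 12528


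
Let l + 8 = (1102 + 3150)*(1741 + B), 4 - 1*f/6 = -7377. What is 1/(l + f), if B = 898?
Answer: 1/11265306 ≈ 8.8768e-8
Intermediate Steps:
f = 44286 (f = 24 - 6*(-7377) = 24 + 44262 = 44286)
l = 11221020 (l = -8 + (1102 + 3150)*(1741 + 898) = -8 + 4252*2639 = -8 + 11221028 = 11221020)
1/(l + f) = 1/(11221020 + 44286) = 1/11265306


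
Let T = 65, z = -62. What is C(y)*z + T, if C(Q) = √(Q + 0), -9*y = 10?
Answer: 65 - 62*I*√10/3 ≈ 65.0 - 65.354*I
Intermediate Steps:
y = -10/9 (y = -⅑*10 = -10/9 ≈ -1.1111)
C(Q) = √Q
C(y)*z + T = √(-10/9)*(-62) + 65 = (I*√10/3)*(-62) + 65 = -62*I*√10/3 + 65 = 65 - 62*I*√10/3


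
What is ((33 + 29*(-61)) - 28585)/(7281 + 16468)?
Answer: -30321/23749 ≈ -1.2767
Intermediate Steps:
((33 + 29*(-61)) - 28585)/(7281 + 16468) = ((33 - 1769) - 28585)/23749 = (-1736 - 28585)*(1/23749) = -30321*1/23749 = -30321/23749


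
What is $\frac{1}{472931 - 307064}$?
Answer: $\frac{1}{165867} \approx 6.0289 \cdot 10^{-6}$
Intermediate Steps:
$\frac{1}{472931 - 307064} = \frac{1}{165867}$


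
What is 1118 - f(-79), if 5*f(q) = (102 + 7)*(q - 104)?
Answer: 25537/5 ≈ 5107.4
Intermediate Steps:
f(q) = -11336/5 + 109*q/5 (f(q) = ((102 + 7)*(q - 104))/5 = (109*(-104 + q))/5 = (-11336 + 109*q)/5 = -11336/5 + 109*q/5)
1118 - f(-79) = 1118 - (-11336/5 + (109/5)*(-79)) = 1118 - (-11336/5 - 8611/5) = 1118 - 1*(-19947/5) = 1118 + 19947/5 = 25537/5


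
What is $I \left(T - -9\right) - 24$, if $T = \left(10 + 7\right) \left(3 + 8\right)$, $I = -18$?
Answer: $-3552$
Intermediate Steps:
$T = 187$ ($T = 17 \cdot 11 = 187$)
$I \left(T - -9\right) - 24 = - 18 \left(187 - -9\right) - 24 = - 18 \left(187 + 9\right) - 24 = \left(-18\right) 196 - 24 = -3528 - 24 = -3552$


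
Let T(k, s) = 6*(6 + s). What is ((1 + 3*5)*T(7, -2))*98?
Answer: 37632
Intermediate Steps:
T(k, s) = 36 + 6*s
((1 + 3*5)*T(7, -2))*98 = ((1 + 3*5)*(36 + 6*(-2)))*98 = ((1 + 15)*(36 - 12))*98 = (16*24)*98 = 384*98 = 37632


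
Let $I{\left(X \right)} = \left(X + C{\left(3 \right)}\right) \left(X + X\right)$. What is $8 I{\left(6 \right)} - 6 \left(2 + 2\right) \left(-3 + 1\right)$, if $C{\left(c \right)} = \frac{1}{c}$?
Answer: $656$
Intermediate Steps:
$I{\left(X \right)} = 2 X \left(\frac{1}{3} + X\right)$ ($I{\left(X \right)} = \left(X + \frac{1}{3}\right) \left(X + X\right) = \left(X + \frac{1}{3}\right) 2 X = \left(\frac{1}{3} + X\right) 2 X = 2 X \left(\frac{1}{3} + X\right)$)
$8 I{\left(6 \right)} - 6 \left(2 + 2\right) \left(-3 + 1\right) = 8 \cdot \frac{2}{3} \cdot 6 \left(1 + 3 \cdot 6\right) - 6 \left(2 + 2\right) \left(-3 + 1\right) = 8 \cdot \frac{2}{3} \cdot 6 \left(1 + 18\right) - 6 \cdot 4 \left(-2\right) = 8 \cdot \frac{2}{3} \cdot 6 \cdot 19 - -48 = 8 \cdot 76 + 48 = 608 + 48 = 656$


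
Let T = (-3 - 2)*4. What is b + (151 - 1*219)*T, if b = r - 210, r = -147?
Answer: 1003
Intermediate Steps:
b = -357 (b = -147 - 210 = -357)
T = -20 (T = -5*4 = -20)
b + (151 - 1*219)*T = -357 + (151 - 1*219)*(-20) = -357 + (151 - 219)*(-20) = -357 - 68*(-20) = -357 + 1360 = 1003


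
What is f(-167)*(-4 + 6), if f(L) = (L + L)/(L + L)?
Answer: 2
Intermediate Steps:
f(L) = 1 (f(L) = (2*L)/((2*L)) = (2*L)*(1/(2*L)) = 1)
f(-167)*(-4 + 6) = 1*(-4 + 6) = 1*2 = 2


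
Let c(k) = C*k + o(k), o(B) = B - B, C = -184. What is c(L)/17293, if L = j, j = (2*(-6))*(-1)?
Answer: -2208/17293 ≈ -0.12768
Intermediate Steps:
j = 12 (j = -12*(-1) = 12)
o(B) = 0
L = 12
c(k) = -184*k (c(k) = -184*k + 0 = -184*k)
c(L)/17293 = -184*12/17293 = -2208*1/17293 = -2208/17293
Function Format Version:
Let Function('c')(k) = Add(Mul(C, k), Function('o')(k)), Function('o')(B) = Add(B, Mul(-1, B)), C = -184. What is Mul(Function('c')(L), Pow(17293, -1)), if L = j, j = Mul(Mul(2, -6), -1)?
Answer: Rational(-2208, 17293) ≈ -0.12768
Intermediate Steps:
j = 12 (j = Mul(-12, -1) = 12)
Function('o')(B) = 0
L = 12
Function('c')(k) = Mul(-184, k) (Function('c')(k) = Add(Mul(-184, k), 0) = Mul(-184, k))
Mul(Function('c')(L), Pow(17293, -1)) = Mul(Mul(-184, 12), Pow(17293, -1)) = Mul(-2208, Rational(1, 17293)) = Rational(-2208, 17293)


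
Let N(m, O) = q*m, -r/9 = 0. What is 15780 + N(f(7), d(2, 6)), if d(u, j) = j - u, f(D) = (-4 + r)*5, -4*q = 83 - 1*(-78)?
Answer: 16585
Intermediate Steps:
r = 0 (r = -9*0 = 0)
q = -161/4 (q = -(83 - 1*(-78))/4 = -(83 + 78)/4 = -1/4*161 = -161/4 ≈ -40.250)
f(D) = -20 (f(D) = (-4 + 0)*5 = -4*5 = -20)
N(m, O) = -161*m/4
15780 + N(f(7), d(2, 6)) = 15780 - 161/4*(-20) = 15780 + 805 = 16585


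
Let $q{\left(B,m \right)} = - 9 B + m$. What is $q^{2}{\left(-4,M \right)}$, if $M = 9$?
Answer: $2025$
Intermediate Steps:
$q{\left(B,m \right)} = m - 9 B$
$q^{2}{\left(-4,M \right)} = \left(9 - -36\right)^{2} = \left(9 + 36\right)^{2} = 45^{2} = 2025$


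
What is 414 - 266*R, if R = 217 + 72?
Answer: -76460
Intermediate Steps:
R = 289
414 - 266*R = 414 - 266*289 = 414 - 76874 = -76460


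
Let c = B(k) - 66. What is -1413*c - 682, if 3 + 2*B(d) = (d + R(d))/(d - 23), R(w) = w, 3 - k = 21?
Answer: 7714163/82 ≈ 94075.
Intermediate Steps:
k = -18 (k = 3 - 1*21 = 3 - 21 = -18)
B(d) = -3/2 + d/(-23 + d) (B(d) = -3/2 + ((d + d)/(d - 23))/2 = -3/2 + ((2*d)/(-23 + d))/2 = -3/2 + (2*d/(-23 + d))/2 = -3/2 + d/(-23 + d))
c = -5499/82 (c = (69 - 1*(-18))/(2*(-23 - 18)) - 66 = (½)*(69 + 18)/(-41) - 66 = (½)*(-1/41)*87 - 66 = -87/82 - 66 = -5499/82 ≈ -67.061)
-1413*c - 682 = -1413*(-5499/82) - 682 = 7770087/82 - 682 = 7714163/82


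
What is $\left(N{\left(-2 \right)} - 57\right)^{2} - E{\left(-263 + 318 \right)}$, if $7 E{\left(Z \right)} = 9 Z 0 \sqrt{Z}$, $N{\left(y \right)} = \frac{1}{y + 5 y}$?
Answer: $\frac{469225}{144} \approx 3258.5$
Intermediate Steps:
$N{\left(y \right)} = \frac{1}{6 y}$
$E{\left(Z \right)} = 0$ ($E{\left(Z \right)} = \frac{9 Z 0 \sqrt{Z}}{7} = \frac{0 \sqrt{Z}}{7} = \frac{1}{7} \cdot 0 = 0$)
$\left(N{\left(-2 \right)} - 57\right)^{2} - E{\left(-263 + 318 \right)} = \left(\frac{1}{6 \left(-2\right)} - 57\right)^{2} - 0 = \left(\frac{1}{6} \left(- \frac{1}{2}\right) - 57\right)^{2} + 0 = \left(- \frac{1}{12} - 57\right)^{2} + 0 = \left(- \frac{685}{12}\right)^{2} + 0 = \frac{469225}{144} + 0 = \frac{469225}{144}$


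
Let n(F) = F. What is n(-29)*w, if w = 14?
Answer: -406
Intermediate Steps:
n(-29)*w = -29*14 = -406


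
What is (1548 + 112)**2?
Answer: 2755600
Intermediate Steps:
(1548 + 112)**2 = 1660**2 = 2755600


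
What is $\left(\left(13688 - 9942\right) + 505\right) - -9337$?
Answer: $13588$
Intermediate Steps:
$\left(\left(13688 - 9942\right) + 505\right) - -9337 = \left(3746 + 505\right) + 9337 = 4251 + 9337 = 13588$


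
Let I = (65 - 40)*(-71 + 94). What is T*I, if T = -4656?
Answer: -2677200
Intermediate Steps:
I = 575 (I = 25*23 = 575)
T*I = -4656*575 = -2677200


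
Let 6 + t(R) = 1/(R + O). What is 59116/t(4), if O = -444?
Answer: -26011040/2641 ≈ -9848.9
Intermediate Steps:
t(R) = -6 + 1/(-444 + R) (t(R) = -6 + 1/(R - 444) = -6 + 1/(-444 + R))
59116/t(4) = 59116/(((2665 - 6*4)/(-444 + 4))) = 59116/(((2665 - 24)/(-440))) = 59116/((-1/440*2641)) = 59116/(-2641/440) = 59116*(-440/2641) = -26011040/2641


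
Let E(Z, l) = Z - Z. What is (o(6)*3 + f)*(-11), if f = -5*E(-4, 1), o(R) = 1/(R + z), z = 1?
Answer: -33/7 ≈ -4.7143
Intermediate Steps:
E(Z, l) = 0
o(R) = 1/(1 + R) (o(R) = 1/(R + 1) = 1/(1 + R))
f = 0 (f = -5*0 = 0)
(o(6)*3 + f)*(-11) = (3/(1 + 6) + 0)*(-11) = (3/7 + 0)*(-11) = (3/7)*(-11) = -33/7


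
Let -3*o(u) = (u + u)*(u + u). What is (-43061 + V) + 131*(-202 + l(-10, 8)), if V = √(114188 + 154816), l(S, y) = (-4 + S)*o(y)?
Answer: 260935/3 + 2*√67251 ≈ 87497.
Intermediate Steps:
o(u) = -4*u²/3 (o(u) = -(u + u)*(u + u)/3 = -2*u*2*u/3 = -4*u²/3)
l(S, y) = -4*y²*(-4 + S)/3 (l(S, y) = (-4 + S)*(-4*y²/3) = -4*y²*(-4 + S)/3)
V = 2*√67251 (V = √269004 = 2*√67251 ≈ 518.66)
(-43061 + V) + 131*(-202 + l(-10, 8)) = (-43061 + 2*√67251) + 131*(-202 + (4/3)*8²*(4 - 1*(-10))) = (-43061 + 2*√67251) + 131*(-202 + (4/3)*64*(4 + 10)) = (-43061 + 2*√67251) + 131*(-202 + (4/3)*64*14) = (-43061 + 2*√67251) + 131*(-202 + 3584/3) = (-43061 + 2*√67251) + 131*(2978/3) = (-43061 + 2*√67251) + 390118/3 = 260935/3 + 2*√67251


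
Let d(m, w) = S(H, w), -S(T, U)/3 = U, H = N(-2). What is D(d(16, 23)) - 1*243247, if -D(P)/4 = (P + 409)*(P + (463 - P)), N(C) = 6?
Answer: -872927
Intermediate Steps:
H = 6
S(T, U) = -3*U
d(m, w) = -3*w
D(P) = -757468 - 1852*P (D(P) = -4*(P + 409)*(P + (463 - P)) = -4*(409 + P)*463 = -4*(189367 + 463*P) = -757468 - 1852*P)
D(d(16, 23)) - 1*243247 = (-757468 - (-5556)*23) - 1*243247 = (-757468 - 1852*(-69)) - 243247 = (-757468 + 127788) - 243247 = -629680 - 243247 = -872927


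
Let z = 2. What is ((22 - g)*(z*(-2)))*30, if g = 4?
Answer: -2160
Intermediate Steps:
((22 - g)*(z*(-2)))*30 = ((22 - 1*4)*(2*(-2)))*30 = ((22 - 4)*(-4))*30 = (18*(-4))*30 = -72*30 = -2160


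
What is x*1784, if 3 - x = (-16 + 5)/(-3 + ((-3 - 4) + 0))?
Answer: 16948/5 ≈ 3389.6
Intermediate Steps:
x = 19/10 (x = 3 - (-16 + 5)/(-3 + ((-3 - 4) + 0)) = 3 - (-11)/(-3 + (-7 + 0)) = 3 - (-11)/(-3 - 7) = 3 - (-11)/(-10) = 3 - (-11)*(-1)/10 = 3 - 1*11/10 = 3 - 11/10 = 19/10 ≈ 1.9000)
x*1784 = (19/10)*1784 = 16948/5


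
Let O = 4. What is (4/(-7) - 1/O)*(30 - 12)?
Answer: -207/14 ≈ -14.786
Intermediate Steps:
(4/(-7) - 1/O)*(30 - 12) = (4/(-7) - 1/4)*(30 - 12) = (4*(-1/7) - 1*1/4)*18 = (-4/7 - 1/4)*18 = -23/28*18 = -207/14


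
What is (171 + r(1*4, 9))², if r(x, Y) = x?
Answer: 30625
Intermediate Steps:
(171 + r(1*4, 9))² = (171 + 1*4)² = (171 + 4)² = 175² = 30625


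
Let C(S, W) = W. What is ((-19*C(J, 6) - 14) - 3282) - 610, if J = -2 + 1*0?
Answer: -4020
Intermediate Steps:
J = -2 (J = -2 + 0 = -2)
((-19*C(J, 6) - 14) - 3282) - 610 = ((-19*6 - 14) - 3282) - 610 = ((-114 - 14) - 3282) - 610 = (-128 - 3282) - 610 = -3410 - 610 = -4020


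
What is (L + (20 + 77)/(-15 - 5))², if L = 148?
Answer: 8196769/400 ≈ 20492.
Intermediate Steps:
(L + (20 + 77)/(-15 - 5))² = (148 + (20 + 77)/(-15 - 5))² = (148 + 97/(-20))² = (148 + 97*(-1/20))² = (148 - 97/20)² = (2863/20)² = 8196769/400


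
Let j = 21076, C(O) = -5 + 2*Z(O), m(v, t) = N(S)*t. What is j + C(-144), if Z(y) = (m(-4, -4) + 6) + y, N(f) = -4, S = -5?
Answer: 20827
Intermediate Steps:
m(v, t) = -4*t
Z(y) = 22 + y (Z(y) = (-4*(-4) + 6) + y = (16 + 6) + y = 22 + y)
C(O) = 39 + 2*O (C(O) = -5 + 2*(22 + O) = -5 + (44 + 2*O) = 39 + 2*O)
j + C(-144) = 21076 + (39 + 2*(-144)) = 21076 + (39 - 288) = 21076 - 249 = 20827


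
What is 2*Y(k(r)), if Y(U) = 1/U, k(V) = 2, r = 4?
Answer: 1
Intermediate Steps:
Y(U) = 1/U
2*Y(k(r)) = 2/2 = 2*(½) = 1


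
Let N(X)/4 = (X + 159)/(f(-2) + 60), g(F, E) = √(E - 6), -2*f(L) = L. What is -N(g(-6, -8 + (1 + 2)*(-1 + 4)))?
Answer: -636/61 - 4*I*√5/61 ≈ -10.426 - 0.14663*I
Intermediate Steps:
f(L) = -L/2
g(F, E) = √(-6 + E)
N(X) = 636/61 + 4*X/61 (N(X) = 4*((X + 159)/(-½*(-2) + 60)) = 4*((159 + X)/(1 + 60)) = 4*((159 + X)/61) = 4*((159 + X)*(1/61)) = 4*(159/61 + X/61) = 636/61 + 4*X/61)
-N(g(-6, -8 + (1 + 2)*(-1 + 4))) = -(636/61 + 4*√(-6 + (-8 + (1 + 2)*(-1 + 4)))/61) = -(636/61 + 4*√(-6 + (-8 + 3*3))/61) = -(636/61 + 4*√(-6 + (-8 + 9))/61) = -(636/61 + 4*√(-6 + 1)/61) = -(636/61 + 4*√(-5)/61) = -(636/61 + 4*(I*√5)/61) = -(636/61 + 4*I*√5/61) = -636/61 - 4*I*√5/61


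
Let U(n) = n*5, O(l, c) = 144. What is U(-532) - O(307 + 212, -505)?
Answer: -2804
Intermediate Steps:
U(n) = 5*n
U(-532) - O(307 + 212, -505) = 5*(-532) - 1*144 = -2660 - 144 = -2804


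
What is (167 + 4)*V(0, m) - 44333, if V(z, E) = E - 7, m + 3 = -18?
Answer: -49121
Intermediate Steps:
m = -21 (m = -3 - 18 = -21)
V(z, E) = -7 + E
(167 + 4)*V(0, m) - 44333 = (167 + 4)*(-7 - 21) - 44333 = 171*(-28) - 44333 = -4788 - 44333 = -49121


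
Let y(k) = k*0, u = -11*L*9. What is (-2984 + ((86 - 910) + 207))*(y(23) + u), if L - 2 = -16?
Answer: -4990986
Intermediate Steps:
L = -14 (L = 2 - 16 = -14)
u = 1386 (u = -11*(-14)*9 = 154*9 = 1386)
y(k) = 0
(-2984 + ((86 - 910) + 207))*(y(23) + u) = (-2984 + ((86 - 910) + 207))*(0 + 1386) = (-2984 + (-824 + 207))*1386 = (-2984 - 617)*1386 = -3601*1386 = -4990986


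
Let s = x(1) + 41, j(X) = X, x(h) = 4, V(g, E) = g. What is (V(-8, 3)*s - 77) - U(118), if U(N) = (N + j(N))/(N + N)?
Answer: -438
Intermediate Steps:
s = 45 (s = 4 + 41 = 45)
U(N) = 1 (U(N) = (N + N)/(N + N) = (2*N)/((2*N)) = (2*N)*(1/(2*N)) = 1)
(V(-8, 3)*s - 77) - U(118) = (-8*45 - 77) - 1*1 = (-360 - 77) - 1 = -437 - 1 = -438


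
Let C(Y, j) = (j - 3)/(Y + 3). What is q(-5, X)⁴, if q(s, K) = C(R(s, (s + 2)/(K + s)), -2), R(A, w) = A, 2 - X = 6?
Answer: 625/16 ≈ 39.063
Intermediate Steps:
X = -4 (X = 2 - 1*6 = 2 - 6 = -4)
C(Y, j) = (-3 + j)/(3 + Y)
q(s, K) = -5/(3 + s) (q(s, K) = (-3 - 2)/(3 + s) = -5/(3 + s))
q(-5, X)⁴ = (-5/(3 - 5))⁴ = (-5/(-2))⁴ = (-5*(-½))⁴ = (5/2)⁴ = 625/16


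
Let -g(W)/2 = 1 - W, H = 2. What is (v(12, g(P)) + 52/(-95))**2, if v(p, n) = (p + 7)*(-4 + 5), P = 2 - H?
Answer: 3073009/9025 ≈ 340.50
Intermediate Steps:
P = 0 (P = 2 - 1*2 = 2 - 2 = 0)
g(W) = -2 + 2*W (g(W) = -2*(1 - W) = -2 + 2*W)
v(p, n) = 7 + p (v(p, n) = (7 + p)*1 = 7 + p)
(v(12, g(P)) + 52/(-95))**2 = ((7 + 12) + 52/(-95))**2 = (19 + 52*(-1/95))**2 = (19 - 52/95)**2 = (1753/95)**2 = 3073009/9025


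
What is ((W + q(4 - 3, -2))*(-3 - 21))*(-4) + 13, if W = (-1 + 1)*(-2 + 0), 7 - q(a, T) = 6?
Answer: 109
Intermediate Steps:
q(a, T) = 1 (q(a, T) = 7 - 1*6 = 7 - 6 = 1)
W = 0 (W = 0*(-2) = 0)
((W + q(4 - 3, -2))*(-3 - 21))*(-4) + 13 = ((0 + 1)*(-3 - 21))*(-4) + 13 = (1*(-24))*(-4) + 13 = -24*(-4) + 13 = 96 + 13 = 109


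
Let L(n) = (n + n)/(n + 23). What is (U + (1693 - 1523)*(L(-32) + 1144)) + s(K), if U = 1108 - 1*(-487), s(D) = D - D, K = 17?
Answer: 1775555/9 ≈ 1.9728e+5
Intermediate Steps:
s(D) = 0
L(n) = 2*n/(23 + n) (L(n) = (2*n)/(23 + n) = 2*n/(23 + n))
U = 1595 (U = 1108 + 487 = 1595)
(U + (1693 - 1523)*(L(-32) + 1144)) + s(K) = (1595 + (1693 - 1523)*(2*(-32)/(23 - 32) + 1144)) + 0 = (1595 + 170*(2*(-32)/(-9) + 1144)) + 0 = (1595 + 170*(2*(-32)*(-⅑) + 1144)) + 0 = (1595 + 170*(64/9 + 1144)) + 0 = (1595 + 170*(10360/9)) + 0 = (1595 + 1761200/9) + 0 = 1775555/9 + 0 = 1775555/9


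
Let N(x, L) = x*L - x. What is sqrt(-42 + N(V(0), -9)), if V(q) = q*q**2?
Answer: I*sqrt(42) ≈ 6.4807*I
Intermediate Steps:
V(q) = q**3
N(x, L) = -x + L*x (N(x, L) = L*x - x = -x + L*x)
sqrt(-42 + N(V(0), -9)) = sqrt(-42 + 0**3*(-1 - 9)) = sqrt(-42 + 0*(-10)) = sqrt(-42 + 0) = sqrt(-42) = I*sqrt(42)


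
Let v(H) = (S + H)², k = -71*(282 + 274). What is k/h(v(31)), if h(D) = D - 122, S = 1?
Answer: -19738/451 ≈ -43.765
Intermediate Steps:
k = -39476 (k = -71*556 = -39476)
v(H) = (1 + H)²
h(D) = -122 + D
k/h(v(31)) = -39476/(-122 + (1 + 31)²) = -39476/(-122 + 32²) = -39476/(-122 + 1024) = -39476/902 = -39476*1/902 = -19738/451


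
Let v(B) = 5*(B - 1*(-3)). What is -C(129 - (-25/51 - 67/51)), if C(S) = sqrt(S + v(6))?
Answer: -sqrt(457266)/51 ≈ -13.259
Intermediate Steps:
v(B) = 15 + 5*B (v(B) = 5*(B + 3) = 5*(3 + B) = 15 + 5*B)
C(S) = sqrt(45 + S) (C(S) = sqrt(S + (15 + 5*6)) = sqrt(S + (15 + 30)) = sqrt(S + 45) = sqrt(45 + S))
-C(129 - (-25/51 - 67/51)) = -sqrt(45 + (129 - (-25/51 - 67/51))) = -sqrt(45 + (129 - 1*(-92/51))) = -sqrt(45 + (129 + 92/51)) = -sqrt(45 + 6671/51) = -sqrt(8966/51) = -sqrt(457266)/51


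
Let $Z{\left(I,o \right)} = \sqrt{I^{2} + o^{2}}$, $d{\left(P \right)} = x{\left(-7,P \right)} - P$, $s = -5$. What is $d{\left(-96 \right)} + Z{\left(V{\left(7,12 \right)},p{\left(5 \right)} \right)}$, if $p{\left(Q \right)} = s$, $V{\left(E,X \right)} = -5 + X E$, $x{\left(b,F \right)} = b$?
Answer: $89 + \sqrt{6266} \approx 168.16$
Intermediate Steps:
$V{\left(E,X \right)} = -5 + E X$
$p{\left(Q \right)} = -5$
$d{\left(P \right)} = -7 - P$
$d{\left(-96 \right)} + Z{\left(V{\left(7,12 \right)},p{\left(5 \right)} \right)} = \left(-7 - -96\right) + \sqrt{\left(-5 + 7 \cdot 12\right)^{2} + \left(-5\right)^{2}} = \left(-7 + 96\right) + \sqrt{\left(-5 + 84\right)^{2} + 25} = 89 + \sqrt{79^{2} + 25} = 89 + \sqrt{6241 + 25} = 89 + \sqrt{6266}$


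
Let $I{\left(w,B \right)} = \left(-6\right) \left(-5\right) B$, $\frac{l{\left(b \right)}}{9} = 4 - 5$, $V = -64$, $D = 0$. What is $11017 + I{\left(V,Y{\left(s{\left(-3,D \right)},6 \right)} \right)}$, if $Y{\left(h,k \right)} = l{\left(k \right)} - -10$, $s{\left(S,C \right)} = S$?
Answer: $11047$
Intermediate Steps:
$l{\left(b \right)} = -9$ ($l{\left(b \right)} = 9 \left(4 - 5\right) = 9 \left(-1\right) = -9$)
$Y{\left(h,k \right)} = 1$ ($Y{\left(h,k \right)} = -9 - -10 = -9 + 10 = 1$)
$I{\left(w,B \right)} = 30 B$
$11017 + I{\left(V,Y{\left(s{\left(-3,D \right)},6 \right)} \right)} = 11017 + 30 \cdot 1 = 11017 + 30 = 11047$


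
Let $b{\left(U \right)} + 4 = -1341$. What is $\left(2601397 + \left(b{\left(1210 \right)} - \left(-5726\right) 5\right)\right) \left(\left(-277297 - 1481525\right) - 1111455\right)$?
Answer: $-7545045484914$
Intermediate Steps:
$b{\left(U \right)} = -1345$ ($b{\left(U \right)} = -4 - 1341 = -1345$)
$\left(2601397 + \left(b{\left(1210 \right)} - \left(-5726\right) 5\right)\right) \left(\left(-277297 - 1481525\right) - 1111455\right) = \left(2601397 - \left(1345 - 28630\right)\right) \left(\left(-277297 - 1481525\right) - 1111455\right) = \left(2601397 - -27285\right) \left(\left(-277297 - 1481525\right) - 1111455\right) = \left(2601397 + \left(-1345 + 28630\right)\right) \left(-1758822 - 1111455\right) = \left(2601397 + 27285\right) \left(-2870277\right) = 2628682 \left(-2870277\right) = -7545045484914$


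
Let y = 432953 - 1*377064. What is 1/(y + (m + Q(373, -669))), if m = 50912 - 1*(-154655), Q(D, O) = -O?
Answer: 1/262125 ≈ 3.8150e-6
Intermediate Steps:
m = 205567 (m = 50912 + 154655 = 205567)
y = 55889 (y = 432953 - 377064 = 55889)
1/(y + (m + Q(373, -669))) = 1/(55889 + (205567 - 1*(-669))) = 1/(55889 + (205567 + 669)) = 1/(55889 + 206236) = 1/262125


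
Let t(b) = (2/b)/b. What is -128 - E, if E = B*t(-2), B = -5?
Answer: -251/2 ≈ -125.50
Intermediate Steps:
t(b) = 2/b²
E = -5/2 (E = -10/(-2)² = -10/4 = -5*½ = -5/2 ≈ -2.5000)
-128 - E = -128 - 1*(-5/2) = -128 + 5/2 = -251/2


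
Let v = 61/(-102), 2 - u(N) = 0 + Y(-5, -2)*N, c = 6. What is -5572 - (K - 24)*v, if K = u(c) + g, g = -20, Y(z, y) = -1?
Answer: -95090/17 ≈ -5593.5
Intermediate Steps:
u(N) = 2 + N (u(N) = 2 - (0 - N) = 2 - (-1)*N = 2 + N)
K = -12 (K = (2 + 6) - 20 = 8 - 20 = -12)
v = -61/102 (v = 61*(-1/102) = -61/102 ≈ -0.59804)
-5572 - (K - 24)*v = -5572 - (-12 - 24)*(-61)/102 = -5572 - (-36)*(-61)/102 = -5572 - 1*366/17 = -5572 - 366/17 = -95090/17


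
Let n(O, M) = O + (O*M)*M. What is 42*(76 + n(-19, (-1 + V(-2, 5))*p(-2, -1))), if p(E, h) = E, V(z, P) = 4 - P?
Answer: -10374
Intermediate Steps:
n(O, M) = O + O*M² (n(O, M) = O + (M*O)*M = O + O*M²)
42*(76 + n(-19, (-1 + V(-2, 5))*p(-2, -1))) = 42*(76 - 19*(1 + ((-1 + (4 - 1*5))*(-2))²)) = 42*(76 - 19*(1 + ((-1 + (4 - 5))*(-2))²)) = 42*(76 - 19*(1 + ((-1 - 1)*(-2))²)) = 42*(76 - 19*(1 + (-2*(-2))²)) = 42*(76 - 19*(1 + 4²)) = 42*(76 - 19*(1 + 16)) = 42*(76 - 19*17) = 42*(76 - 323) = 42*(-247) = -10374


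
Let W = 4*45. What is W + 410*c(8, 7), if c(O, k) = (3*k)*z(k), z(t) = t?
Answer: 60450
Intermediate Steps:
W = 180
c(O, k) = 3*k² (c(O, k) = (3*k)*k = 3*k²)
W + 410*c(8, 7) = 180 + 410*(3*7²) = 180 + 410*(3*49) = 180 + 410*147 = 180 + 60270 = 60450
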